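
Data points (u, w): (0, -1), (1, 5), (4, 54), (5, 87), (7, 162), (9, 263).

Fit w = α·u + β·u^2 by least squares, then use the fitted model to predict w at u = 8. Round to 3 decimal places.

Setting ∂/∂α … = 0 gives: 172·α + 1262·β = 4157;  1262·α + 9844·β = 32285.
(Σu·u = 172, Σu·u^2 = 1262, Σu^2·u^2 = 9844, Σu·w = 4157, Σu^2·w = 32285.)
Eliminating β: 9844·(row 1) − 1262·(row 2) gives 100524·α = 9844·4157 − 1262·32285 = 177838, so α = 88919/50262.
Then β = (32285 − 1262·(88919/50262))/9844 = 153443/50262.
At u = 8: ŵ = (88919/50262)·(8) + (153443/50262)·(64) = 1755284/8377.

ŵ = 209.536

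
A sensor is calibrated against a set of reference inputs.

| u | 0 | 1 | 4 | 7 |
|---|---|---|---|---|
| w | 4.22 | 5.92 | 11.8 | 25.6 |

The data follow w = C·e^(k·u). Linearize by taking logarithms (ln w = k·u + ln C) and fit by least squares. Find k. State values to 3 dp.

Let Y = ln w. Fitting Y = k·u + ln C by least squares:
XᵀX = [[66.0000, 12.0000]; [12.0000, 4]], rhs = [34.3489, 8.9289]ᵀ  (here Σu = 12.0000, Σ(u)² = 66.0000, Σln w = 8.9289, Σu·ln w = 34.3489).
Slope k = (n·Σu·ln w − Σu·Σln w)/(n·Σ(u)² − (Σu)²) = (4·34.3489 − 12.0000·8.9289)/120.0000 = 0.25208; ln C = (Σln w − k·Σu)/n = 1.47599.

k = 0.252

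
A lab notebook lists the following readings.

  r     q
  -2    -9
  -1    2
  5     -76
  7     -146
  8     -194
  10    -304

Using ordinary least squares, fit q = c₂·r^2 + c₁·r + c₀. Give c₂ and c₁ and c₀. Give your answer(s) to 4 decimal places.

Sums needed: Σr^2·r^2 = 17139, Σr^2·r = 1971, Σr^2 = 243, Σr·r = 243, Σr = 27, Σ1 = 6.
For Aᵀq: Σr^2·q = -51904, Σr·q = -5978, Σq = -727.
Solving the 3×3 system (Gaussian elimination) gives c₂ = -13111/4320, c₁ = -2773/7776, c₀ = 1811/540.

c₂ = -3.0350, c₁ = -0.3566, c₀ = 3.3537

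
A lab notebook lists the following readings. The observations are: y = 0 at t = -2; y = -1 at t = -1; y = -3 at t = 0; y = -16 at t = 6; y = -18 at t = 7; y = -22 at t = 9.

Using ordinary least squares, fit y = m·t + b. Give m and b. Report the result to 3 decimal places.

Normal-equation sums: Σt·t = 171, Σt = 19, Σ1 = 6.
For Aᵀy: Σt·y = -419, Σy = -60.
So AᵀA·[m, b]ᵀ = Aᵀy: [[171, 19]; [19, 6]]·[m, b]ᵀ = [-419, -60]ᵀ.
Eliminating b: 6·(row 1) − 19·(row 2) gives 665·m = 6·(-419) − 19·(-60) = -1374, so m = -1374/665.
Then b = ((-60) − 19·(-1374/665))/6 = -121/35.

m = -2.066, b = -3.457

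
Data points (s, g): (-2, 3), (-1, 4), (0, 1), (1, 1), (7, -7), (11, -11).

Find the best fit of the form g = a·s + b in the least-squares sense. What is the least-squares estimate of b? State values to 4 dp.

Compute the Gram sums: Σs·s = 176, Σs = 16, Σ1 = 6.
Moment sums: Σs·g = -179, Σg = -9.
XᵀX·[a, b]ᵀ = Xᵀg becomes [[176, 16]; [16, 6]]·[a, b]ᵀ = [-179, -9]ᵀ.
Eliminating b: 6·(row 1) − 16·(row 2) gives 800·a = 6·(-179) − 16·(-9) = -930, so a = -93/80.
Then b = ((-9) − 16·(-93/80))/6 = 8/5.

b = 1.6000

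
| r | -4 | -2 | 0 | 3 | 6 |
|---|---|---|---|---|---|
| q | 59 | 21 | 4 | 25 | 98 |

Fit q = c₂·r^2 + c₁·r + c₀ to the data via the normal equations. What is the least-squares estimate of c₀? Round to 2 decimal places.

The normal equations are: 1649·c₂ + 171·c₁ + 65·c₀ = 4781;  171·c₂ + 65·c₁ + 3·c₀ = 385;  65·c₂ + 3·c₁ + 5·c₀ = 207.
(Σr^2·r^2 = 1649, Σr^2·r = 171, Σr^2 = 65, Σr·r = 65, Σr = 3, Σ1 = 5, Σr^2·q = 4781, Σr·q = 385, Σq = 207.)
Row-reducing yields c₂ = 61039/20868, c₁ = -13791/6956, c₀ = 23813/5217.

c₀ = 4.56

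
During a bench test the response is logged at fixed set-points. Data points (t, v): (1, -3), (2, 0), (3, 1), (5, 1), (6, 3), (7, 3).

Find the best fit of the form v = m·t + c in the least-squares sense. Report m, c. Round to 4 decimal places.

Normal-equation sums: Σt·t = 124, Σt = 24, Σ1 = 6.
Moment sums: Σt·v = 44, Σv = 5.
So MᵀM·[m, c]ᵀ = Mᵀv: [[124, 24]; [24, 6]]·[m, c]ᵀ = [44, 5]ᵀ.
Δ = 124·6 − 24² = 168.
m = (44·6 − 24·5)/168 = 6/7; c = (124·5 − 24·44)/168 = -109/42.

m = 0.8571, c = -2.5952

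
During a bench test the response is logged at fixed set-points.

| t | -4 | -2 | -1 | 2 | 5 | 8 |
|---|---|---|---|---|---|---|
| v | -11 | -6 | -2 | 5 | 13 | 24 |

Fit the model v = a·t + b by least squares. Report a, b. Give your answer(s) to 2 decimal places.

a = 2.85, b = 0.04

From the data, Σt·t = 114, Σt = 8, Σ1 = 6.
And Σt·v = 325, Σv = 23.
So XᵀX·[a, b]ᵀ = Xᵀv: [[114, 8]; [8, 6]]·[a, b]ᵀ = [325, 23]ᵀ.
Δ = 114·6 − 8² = 620.
a = (325·6 − 8·23)/620 = 883/310; b = (114·23 − 8·325)/620 = 11/310.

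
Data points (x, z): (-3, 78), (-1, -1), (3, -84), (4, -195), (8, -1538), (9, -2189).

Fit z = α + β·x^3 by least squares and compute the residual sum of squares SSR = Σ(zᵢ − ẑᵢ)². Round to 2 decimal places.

Sums needed: Σ1 = 6, Σx^3 = 1304, Σx^3·x^3 = 799140.
Moment sums: Σz = -3929, Σx^3·z = -2400090.
So AᵀA·[α, β]ᵀ = Aᵀz: [[6, 1304]; [1304, 799140]]·[α, β]ᵀ = [-3929, -2400090]ᵀ.
Eliminating β: 799140·(row 1) − 1304·(row 2) gives 3094424·α = 799140·(-3929) − 1304·(-2400090) = -10103700, so α = -2525925/773606.
Then β = ((-2400090) − 1304·(-2525925/773606))/799140 = -2319281/773606.
Residuals: 123303/386803, -283481/386803, 81804/386803, 106739/773606, 191769/773606, -70880/386803; SSR = 616971/773606.

SSR = 0.80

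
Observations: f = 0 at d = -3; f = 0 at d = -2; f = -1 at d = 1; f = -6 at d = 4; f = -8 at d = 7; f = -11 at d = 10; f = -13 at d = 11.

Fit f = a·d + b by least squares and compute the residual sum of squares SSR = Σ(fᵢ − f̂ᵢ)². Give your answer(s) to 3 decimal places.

SSR = 5.182

With design matrix A, AᵀA = [[300, 28]; [28, 7]] and Aᵀf = [-334, -39]ᵀ.
det = 300·7 − 28² = 1316.
a = ((-334)·7 − 28·(-39))/1316 = -89/94; b = (300·(-39) − 28·(-334))/1316 = -587/329.
Residuals: -695/658, -36/329, 1139/658, -3/7, 271/658, 83/329, -527/658; SSR = 1705/329.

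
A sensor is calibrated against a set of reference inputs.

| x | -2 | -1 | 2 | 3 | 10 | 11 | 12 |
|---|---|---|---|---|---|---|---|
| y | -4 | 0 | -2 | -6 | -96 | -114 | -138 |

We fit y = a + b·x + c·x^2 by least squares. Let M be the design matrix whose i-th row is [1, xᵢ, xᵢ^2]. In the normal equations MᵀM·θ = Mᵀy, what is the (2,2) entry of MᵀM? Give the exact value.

Row 2 ↔ basis x, column 2 ↔ basis x, so (MᵀM)_{2,2} = Σᵢ (x)·(x) = (-2)·(-2) + (-1)·(-1) + (2)·(2) + (3)·(3) + (10)·(10) + (11)·(11) + (12)·(12) = 383.

383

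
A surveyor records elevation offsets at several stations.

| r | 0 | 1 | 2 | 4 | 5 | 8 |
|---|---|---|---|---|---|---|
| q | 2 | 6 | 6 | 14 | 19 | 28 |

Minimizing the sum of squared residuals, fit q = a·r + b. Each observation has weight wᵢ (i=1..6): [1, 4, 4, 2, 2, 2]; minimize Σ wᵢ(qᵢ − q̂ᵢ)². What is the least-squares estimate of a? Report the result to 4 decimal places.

a = 3.3118

The normal system AᵀWA·[a, b]ᵀ = AᵀWq is [[230, 46]; [46, 15]]·[a, b]ᵀ = [822, 172]ᵀ.
Eliminating b: 15·(row 1) − 46·(row 2) gives 1334·a = 15·822 − 46·172 = 4418, so a = 2209/667.
Then b = (172 − 46·(2209/667))/15 = 38/29.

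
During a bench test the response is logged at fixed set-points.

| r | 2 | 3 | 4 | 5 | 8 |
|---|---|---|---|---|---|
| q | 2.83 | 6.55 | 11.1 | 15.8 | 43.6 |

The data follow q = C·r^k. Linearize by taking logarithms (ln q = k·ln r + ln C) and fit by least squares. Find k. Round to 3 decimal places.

k = 1.944

Taking logs, ln q = k·ln r + ln C, so regress ln q on ln r.
XᵀX = [[10.5236, 6.8669]; [6.8669, 5]], rhs = [18.4147, 11.8618]ᵀ  (here Σln r = 6.8669, Σ(ln r)² = 10.5236, Σln q = 11.8618, Σln r·ln q = 18.4147).
Δ = 10.5236·5 − (6.8669)² = 5.4631; k = (18.4147·5 − 6.8669·11.8618)/5.4631 = 1.94385, ln C = (10.5236·11.8618 − 6.8669·18.4147)/5.4631 = -0.29731.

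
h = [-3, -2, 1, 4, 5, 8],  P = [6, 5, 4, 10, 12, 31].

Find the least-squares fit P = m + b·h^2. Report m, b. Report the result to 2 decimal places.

MᵀM·[m, b]ᵀ = MᵀP reads: 6·m + 119·b = 68;  119·m + 5075·b = 2522.
(Σ1 = 6, Σh^2 = 119, Σh^2·h^2 = 5075, ΣP = 68, Σh^2·P = 2522.)
det = 6·5075 − 119² = 16289.
m = (68·5075 − 119·2522)/16289 = 6426/2327; b = (6·2522 − 119·68)/16289 = 7040/16289.

m = 2.76, b = 0.43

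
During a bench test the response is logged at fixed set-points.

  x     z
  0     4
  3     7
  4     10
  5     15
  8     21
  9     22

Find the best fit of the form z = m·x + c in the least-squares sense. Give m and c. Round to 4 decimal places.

The normal system AᵀA·[m, c]ᵀ = Aᵀz is [[195, 29]; [29, 6]]·[m, c]ᵀ = [502, 79]ᵀ.
Δ = 195·6 − 29² = 329.
m = (502·6 − 29·79)/329 = 103/47; c = (195·79 − 29·502)/329 = 121/47.

m = 2.1915, c = 2.5745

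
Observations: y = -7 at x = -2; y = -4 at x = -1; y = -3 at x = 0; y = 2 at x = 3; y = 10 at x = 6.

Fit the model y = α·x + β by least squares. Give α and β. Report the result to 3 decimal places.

α = 2.019, β = -2.822

From the data, Σx·x = 50, Σx = 6, Σ1 = 5.
For Aᵀy: Σx·y = 84, Σy = -2.
So AᵀA·[α, β]ᵀ = Aᵀy: [[50, 6]; [6, 5]]·[α, β]ᵀ = [84, -2]ᵀ.
Determinant 50·5 − 6² = 214.
α = (84·5 − 6·(-2))/214 = 216/107; β = (50·(-2) − 6·84)/214 = -302/107.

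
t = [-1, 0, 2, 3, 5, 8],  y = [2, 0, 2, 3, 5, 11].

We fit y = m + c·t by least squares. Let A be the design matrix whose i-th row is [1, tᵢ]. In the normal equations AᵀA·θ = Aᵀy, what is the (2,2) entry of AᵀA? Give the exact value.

103

Row 2 ↔ basis t, column 2 ↔ basis t, so (AᵀA)_{2,2} = Σᵢ (t)·(t) = (-1)·(-1) + (0)·(0) + (2)·(2) + (3)·(3) + (5)·(5) + (8)·(8) = 103.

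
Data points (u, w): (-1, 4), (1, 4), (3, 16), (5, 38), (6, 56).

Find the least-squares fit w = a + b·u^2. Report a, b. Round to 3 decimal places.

Normal-equation sums: Σ1 = 5, Σu^2 = 72, Σu^2·u^2 = 2004.
Moment sums: Σw = 118, Σu^2·w = 3118.
Δ = 5·2004 − 72² = 4836.
a = (118·2004 − 72·3118)/4836 = 998/403; b = (5·3118 − 72·118)/4836 = 3547/2418.

a = 2.476, b = 1.467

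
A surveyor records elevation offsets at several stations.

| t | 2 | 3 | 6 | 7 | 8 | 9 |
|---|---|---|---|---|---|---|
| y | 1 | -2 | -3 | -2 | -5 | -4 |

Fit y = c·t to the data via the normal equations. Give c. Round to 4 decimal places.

From the data, Σt·t = 243.
Right-hand side: Σt·y = -112.
c = (-112)/243 = -0.460905.

c = -0.4609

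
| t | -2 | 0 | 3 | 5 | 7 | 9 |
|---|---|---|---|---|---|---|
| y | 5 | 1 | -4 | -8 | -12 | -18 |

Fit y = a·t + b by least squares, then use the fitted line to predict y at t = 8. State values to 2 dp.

XᵀX·[a, b]ᵀ = Xᵀy reads: 168·a + 22·b = -308;  22·a + 6·b = -36.
(Σt·t = 168, Σt = 22, Σ1 = 6, Σt·y = -308, Σy = -36.)
Determinant 168·6 − 22² = 524.
a = ((-308)·6 − 22·(-36))/524 = -264/131; b = (168·(-36) − 22·(-308))/524 = 182/131.
At t = 8: ŷ = (-264/131)·(8) + (182/131)·(1) = -1930/131.

ŷ = -14.73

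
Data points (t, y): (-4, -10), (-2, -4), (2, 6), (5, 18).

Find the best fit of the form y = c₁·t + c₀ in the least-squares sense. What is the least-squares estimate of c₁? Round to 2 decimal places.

Entries of AᵀA: Σt·t = 49, Σt = 1, Σ1 = 4.
Moment sums: Σt·y = 150, Σy = 10.
So AᵀA·[c₁, c₀]ᵀ = Aᵀy: [[49, 1]; [1, 4]]·[c₁, c₀]ᵀ = [150, 10]ᵀ.
Determinant 49·4 − 1² = 195.
c₁ = (150·4 − 1·10)/195 = 118/39; c₀ = (49·10 − 1·150)/195 = 68/39.

c₁ = 3.03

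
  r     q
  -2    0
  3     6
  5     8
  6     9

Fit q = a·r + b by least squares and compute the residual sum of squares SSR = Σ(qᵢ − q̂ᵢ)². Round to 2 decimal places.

SSR = 0.09

Sums needed: Σr·r = 74, Σr = 12, Σ1 = 4.
Moment sums: Σr·q = 112, Σq = 23.
Eliminating b: 4·(row 1) − 12·(row 2) gives 152·a = 4·112 − 12·23 = 172, so a = 43/38.
Then b = (23 − 12·(43/38))/4 = 179/76.
Residuals: -7/76, 1/4, -1/76, -11/76; SSR = 7/76.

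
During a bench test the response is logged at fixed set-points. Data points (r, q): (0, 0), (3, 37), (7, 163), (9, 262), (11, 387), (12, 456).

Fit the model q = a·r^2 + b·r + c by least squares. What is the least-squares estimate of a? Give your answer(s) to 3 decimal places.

Forming XᵀX = [[44420, 4158, 404]; [4158, 404, 42]; [404, 42, 6]] and Xᵀq = [142033, 13339, 1305]ᵀ gives XᵀX·[a, b, c]ᵀ = Xᵀq.
Solving the 3×3 system (Gaussian elimination) gives a = 109983/37502, b = 517319/187510, c = 67291/93755.

a = 2.933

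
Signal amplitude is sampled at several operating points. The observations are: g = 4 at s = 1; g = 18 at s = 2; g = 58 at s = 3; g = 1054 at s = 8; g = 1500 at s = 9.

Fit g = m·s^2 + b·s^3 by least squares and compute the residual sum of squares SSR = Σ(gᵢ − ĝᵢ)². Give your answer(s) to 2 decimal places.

SSR = 5.42

The normal equations are: 10755·m + 92093·b = 189554;  92093·m + 794379·b = 1634862.
Eliminating b: 794379·(row 1) − 92093·(row 2) gives 62425496·m = 794379·189554 − 92093·1634862 = 18370800, so m = 328050/1114741.
Then b = (1634862 − 92093·(328050/1114741))/794379 = 2256148/1114741.
Residuals: 1874766/1114741, 703954/1114741, 786532/1114741, -1205962/1114741, 807558/1114741; SSR = 6042144/1114741.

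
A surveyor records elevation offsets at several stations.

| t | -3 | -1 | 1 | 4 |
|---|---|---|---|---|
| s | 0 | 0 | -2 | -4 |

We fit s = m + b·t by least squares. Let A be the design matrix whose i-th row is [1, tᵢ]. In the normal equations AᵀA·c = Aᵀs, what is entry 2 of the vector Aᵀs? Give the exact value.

Entry 2 ↔ basis t, so (Aᵀs)_{2} = Σᵢ (t)·sᵢ = (-3)·(0) + (-1)·(0) + (1)·(-2) + (4)·(-4) = -18.

-18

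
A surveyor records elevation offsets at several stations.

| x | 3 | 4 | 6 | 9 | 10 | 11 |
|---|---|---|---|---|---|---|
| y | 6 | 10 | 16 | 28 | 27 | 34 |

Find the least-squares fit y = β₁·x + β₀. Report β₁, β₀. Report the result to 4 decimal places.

The normal equations are: 363·β₁ + 43·β₀ = 1050;  43·β₁ + 6·β₀ = 121.
(Σx·x = 363, Σx = 43, Σ1 = 6, Σx·y = 1050, Σy = 121.)
Δ = 363·6 − 43² = 329.
β₁ = (1050·6 − 43·121)/329 = 1097/329; β₀ = (363·121 − 43·1050)/329 = -1227/329.

β₁ = 3.3343, β₀ = -3.7295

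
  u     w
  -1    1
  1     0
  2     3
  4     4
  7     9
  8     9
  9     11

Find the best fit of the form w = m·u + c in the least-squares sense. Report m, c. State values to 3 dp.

m = 1.103, c = 0.559

Normal-equation sums: Σu·u = 216, Σu = 30, Σ1 = 7.
Moment sums: Σu·w = 255, Σw = 37.
AᵀA·[m, c]ᵀ = Aᵀw becomes [[216, 30]; [30, 7]]·[m, c]ᵀ = [255, 37]ᵀ.
det = 216·7 − 30² = 612.
m = (255·7 − 30·37)/612 = 75/68; c = (216·37 − 30·255)/612 = 19/34.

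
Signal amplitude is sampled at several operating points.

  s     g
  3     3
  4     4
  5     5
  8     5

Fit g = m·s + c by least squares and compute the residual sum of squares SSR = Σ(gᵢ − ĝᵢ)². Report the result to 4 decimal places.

SSR = 0.9643

Sums needed: Σs·s = 114, Σs = 20, Σ1 = 4.
Moment sums: Σs·g = 90, Σg = 17.
Δ = 114·4 − 20² = 56.
m = (90·4 − 20·17)/56 = 5/14; c = (114·17 − 20·90)/56 = 69/28.
Residuals: -15/28, 3/28, 3/4, -9/28; SSR = 27/28.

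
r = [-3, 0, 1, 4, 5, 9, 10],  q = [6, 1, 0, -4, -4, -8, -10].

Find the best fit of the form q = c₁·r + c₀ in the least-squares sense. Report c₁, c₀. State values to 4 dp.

c₁ = -1.1477, c₀ = 1.5485

The normal equations are: 232·c₁ + 26·c₀ = -226;  26·c₁ + 7·c₀ = -19.
Eliminating c₀: 7·(row 1) − 26·(row 2) gives 948·c₁ = 7·(-226) − 26·(-19) = -1088, so c₁ = -272/237.
Then c₀ = ((-19) − 26·(-272/237))/7 = 367/237.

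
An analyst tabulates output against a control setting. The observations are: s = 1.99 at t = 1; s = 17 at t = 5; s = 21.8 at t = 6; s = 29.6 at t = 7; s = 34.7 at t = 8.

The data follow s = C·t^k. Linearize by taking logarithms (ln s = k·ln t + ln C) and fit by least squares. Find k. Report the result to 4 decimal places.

k = 1.3683

With ln sᵢ as the transformed response and ln tᵢ as the regressor:
Σln t = 7.4265, Σ(ln t)² = 13.9113, Σln s = 13.5378, Σln t·ln s = 24.0495.
Normal system: [[13.9113, 7.4265]; [7.4265, 5]]·[k, ln C]ᵀ = [24.0495, 13.5378]ᵀ.
Δ = 13.9113·5 − (7.4265)² = 14.4030; k = (24.0495·5 − 7.4265·13.5378)/14.4030 = 1.36835, ln C = (13.9113·13.5378 − 7.4265·24.0495)/14.4030 = 0.67513.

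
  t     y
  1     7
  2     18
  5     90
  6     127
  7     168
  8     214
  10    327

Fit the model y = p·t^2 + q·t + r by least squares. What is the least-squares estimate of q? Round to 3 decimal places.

Sums needed: Σt^2·t^2 = 18435, Σt^2·t = 2205, Σt^2 = 279, Σt·t = 279, Σt = 39, Σ1 = 7.
Right-hand side: Σt^2·y = 61529, Σt·y = 7413, Σy = 951.
Inverting the 3×3 Gram matrix, [p, q, r]ᵀ = [5335/1827, 19081/5481, 137/1827]ᵀ.

q = 3.481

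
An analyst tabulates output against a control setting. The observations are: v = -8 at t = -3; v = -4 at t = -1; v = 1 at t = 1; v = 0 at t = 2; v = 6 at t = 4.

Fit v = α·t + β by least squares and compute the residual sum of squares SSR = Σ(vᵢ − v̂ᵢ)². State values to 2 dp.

SSR = 4.60

Forming AᵀA = [[31, 3]; [3, 5]] and Aᵀv = [53, -5]ᵀ gives AᵀA·[α, β]ᵀ = Aᵀv.
det = 31·5 − 3² = 146.
α = (53·5 − 3·(-5))/146 = 140/73; β = (31·(-5) − 3·53)/146 = -157/73.
Residuals: -7/73, 5/73, 90/73, -123/73, 35/73; SSR = 336/73.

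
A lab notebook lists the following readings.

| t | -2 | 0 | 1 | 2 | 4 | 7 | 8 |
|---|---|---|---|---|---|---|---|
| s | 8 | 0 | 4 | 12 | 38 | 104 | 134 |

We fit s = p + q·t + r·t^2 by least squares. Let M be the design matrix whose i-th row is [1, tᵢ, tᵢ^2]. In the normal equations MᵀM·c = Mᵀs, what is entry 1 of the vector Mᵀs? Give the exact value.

Entry 1 ↔ basis 1, so (Mᵀs)_{1} = Σᵢ sᵢ = (1)·(8) + (1)·(0) + (1)·(4) + (1)·(12) + (1)·(38) + (1)·(104) + (1)·(134) = 300.

300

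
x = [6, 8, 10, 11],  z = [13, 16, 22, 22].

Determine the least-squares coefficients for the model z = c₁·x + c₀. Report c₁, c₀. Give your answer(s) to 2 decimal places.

c₁ = 1.98, c₀ = 0.90

The normal equations are: 321·c₁ + 35·c₀ = 668;  35·c₁ + 4·c₀ = 73.
(Σx·x = 321, Σx = 35, Σ1 = 4, Σx·z = 668, Σz = 73.)
Δ = 321·4 − 35² = 59.
c₁ = (668·4 − 35·73)/59 = 117/59; c₀ = (321·73 − 35·668)/59 = 53/59.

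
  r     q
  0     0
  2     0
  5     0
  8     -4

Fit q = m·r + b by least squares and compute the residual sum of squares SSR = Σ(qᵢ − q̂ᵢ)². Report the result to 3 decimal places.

SSR = 4.136

Setting ∂/∂m … = 0 gives: 93·m + 15·b = -32;  15·m + 4·b = -4.
(Σr·r = 93, Σr = 15, Σ1 = 4, Σr·q = -32, Σq = -4.)
Determinant 93·4 − 15² = 147.
m = ((-32)·4 − 15·(-4))/147 = -68/147; b = (93·(-4) − 15·(-32))/147 = 36/49.
Residuals: -36/49, 4/21, 232/147, -152/147; SSR = 608/147.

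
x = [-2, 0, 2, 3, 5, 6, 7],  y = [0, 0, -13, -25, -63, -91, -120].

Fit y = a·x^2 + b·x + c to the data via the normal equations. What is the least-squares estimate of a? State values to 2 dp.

a = -2.05

Forming MᵀM = [[4435, 711, 127]; [711, 127, 21]; [127, 21, 7]] and Mᵀy = [-11008, -1802, -312]ᵀ gives MᵀM·[a, b, c]ᵀ = Mᵀy.
Solving the 3×3 system (Gaussian elimination) gives a = -3187/1551, b = -138/47, c = 2353/1551.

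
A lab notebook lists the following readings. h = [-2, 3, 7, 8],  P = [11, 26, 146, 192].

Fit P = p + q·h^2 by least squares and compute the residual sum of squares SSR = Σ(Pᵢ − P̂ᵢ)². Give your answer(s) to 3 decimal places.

SSR = 0.348

Normal-equation sums: Σ1 = 4, Σh^2 = 126, Σh^2·h^2 = 6594.
And ΣP = 375, Σh^2·P = 19720.
AᵀA·[p, q]ᵀ = AᵀP becomes [[4, 126]; [126, 6594]]·[p, q]ᵀ = [375, 19720]ᵀ.
Eliminating q: 6594·(row 1) − 126·(row 2) gives 10500·p = 6594·375 − 126·19720 = -11970, so p = -57/50.
Then q = (19720 − 126·(-57/50))/6594 = 3163/1050.
Residuals: 19/210, 1/35, -7/15, 73/210; SSR = 73/210.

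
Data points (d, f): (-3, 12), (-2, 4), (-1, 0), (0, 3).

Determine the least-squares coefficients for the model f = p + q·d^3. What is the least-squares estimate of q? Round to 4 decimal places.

q = -0.3936

The normal equations are: 4·p + (-36)·q = 19;  (-36)·p + 794·q = -356.
Δ = 4·794 − (-36)² = 1880.
p = (19·794 − (-36)·(-356))/1880 = 227/188; q = (4·(-356) − (-36)·19)/1880 = -37/94.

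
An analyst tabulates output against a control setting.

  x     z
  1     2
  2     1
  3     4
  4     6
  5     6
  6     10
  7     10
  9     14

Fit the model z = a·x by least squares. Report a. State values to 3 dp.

a = 1.475

Normal-equation sums: Σx·x = 221.
Moment sums: Σx·z = 326.
So MᵀM·[a]ᵀ = Mᵀz: [[221]]·[a]ᵀ = [326]ᵀ.
Hence a = 326 / 221 ≈ 1.47511.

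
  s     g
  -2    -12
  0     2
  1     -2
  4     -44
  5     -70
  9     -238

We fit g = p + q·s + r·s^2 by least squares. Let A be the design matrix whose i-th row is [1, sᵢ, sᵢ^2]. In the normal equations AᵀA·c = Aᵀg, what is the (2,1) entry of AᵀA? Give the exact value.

Row 2 ↔ basis s, column 1 ↔ basis 1, so (AᵀA)_{2,1} = Σᵢ s = (-2)·(1) + (0)·(1) + (1)·(1) + (4)·(1) + (5)·(1) + (9)·(1) = 17.

17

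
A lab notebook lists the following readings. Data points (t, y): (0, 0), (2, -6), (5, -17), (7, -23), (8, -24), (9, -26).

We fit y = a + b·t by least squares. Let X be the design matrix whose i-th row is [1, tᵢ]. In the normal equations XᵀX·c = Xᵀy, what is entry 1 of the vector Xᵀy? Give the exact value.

Entry 1 ↔ basis 1, so (Xᵀy)_{1} = Σᵢ yᵢ = (1)·(0) + (1)·(-6) + (1)·(-17) + (1)·(-23) + (1)·(-24) + (1)·(-26) = -96.

-96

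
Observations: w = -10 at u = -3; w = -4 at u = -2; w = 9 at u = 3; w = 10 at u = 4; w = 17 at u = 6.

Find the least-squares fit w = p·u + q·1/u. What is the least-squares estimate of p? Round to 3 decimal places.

The normal system AᵀA·[p, q]ᵀ = Aᵀw is [[74, 5]; [5, 9/16]]·[p, q]ᵀ = [207, 41/3]ᵀ.
Eliminating q: (9/16)·(row 1) − 5·(row 2) gives (133/8)·p = (9/16)·207 − 5·(41/3) = 2309/48, so p = 2309/798.
Then q = ((41/3) − 5·(2309/798))/(9/16) = -568/399.

p = 2.893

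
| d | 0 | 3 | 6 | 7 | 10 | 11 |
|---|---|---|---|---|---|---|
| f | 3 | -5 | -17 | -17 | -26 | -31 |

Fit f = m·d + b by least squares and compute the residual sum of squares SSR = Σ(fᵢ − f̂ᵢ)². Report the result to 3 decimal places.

SSR = 7.896

The normal system AᵀA·[m, b]ᵀ = Aᵀf is [[315, 37]; [37, 6]]·[m, b]ᵀ = [-837, -93]ᵀ.
Determinant 315·6 − 37² = 521.
m = ((-837)·6 − 37·(-93))/521 = -1581/521; b = (315·(-93) − 37·(-837))/521 = 1674/521.
Residuals: -111/521, 464/521, -1045/521, 536/521, 590/521, -434/521; SSR = 4114/521.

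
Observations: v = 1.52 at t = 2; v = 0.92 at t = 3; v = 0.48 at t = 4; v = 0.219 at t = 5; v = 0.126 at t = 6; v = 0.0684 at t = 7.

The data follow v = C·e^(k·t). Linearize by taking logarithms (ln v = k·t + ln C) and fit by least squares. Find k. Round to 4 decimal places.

Let Y = ln v. Fitting Y = k·t + ln C by least squares:
Σt = 27.0000, Σ(t)² = 139.0000, Σln v = -6.6712, Σt·ln v = -41.1475.
Equations: 139.0000·k + 27.0000·ln C = -41.1475;  27.0000·k + 6·ln C = -6.6712.
Δ = 139.0000·6 − (27.0000)² = 105.0000; k = (-41.1475·6 − 27.0000·-6.6712)/105.0000 = -0.63584, ln C = (139.0000·-6.6712 − 27.0000·-41.1475)/105.0000 = 1.74942.

k = -0.6358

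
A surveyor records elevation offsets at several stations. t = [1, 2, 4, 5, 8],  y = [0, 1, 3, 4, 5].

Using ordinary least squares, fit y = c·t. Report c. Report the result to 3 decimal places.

Normal-equation sums: Σt·t = 110.
Right-hand side: Σt·y = 74.
Normal equations: [[110]]·[c]ᵀ = [74]ᵀ.
c = 74/110 = 0.672727.

c = 0.673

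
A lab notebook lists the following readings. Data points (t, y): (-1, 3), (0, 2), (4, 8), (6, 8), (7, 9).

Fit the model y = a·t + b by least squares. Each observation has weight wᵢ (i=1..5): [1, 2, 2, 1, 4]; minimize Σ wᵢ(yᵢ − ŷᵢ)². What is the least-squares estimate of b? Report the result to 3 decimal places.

b = 3.049

From the data, Σwᵢ·t·t = 265, Σwᵢ·t = 41, Σwᵢ·1 = 10.
And Σwᵢ·t·y = 361, Σwᵢ·y = 67.
So AᵀWA·[a, b]ᵀ = AᵀWy: [[265, 41]; [41, 10]]·[a, b]ᵀ = [361, 67]ᵀ.
Eliminating b: 10·(row 1) − 41·(row 2) gives 969·a = 10·361 − 41·67 = 863, so a = 863/969.
Then b = (67 − 41·(863/969))/10 = 2954/969.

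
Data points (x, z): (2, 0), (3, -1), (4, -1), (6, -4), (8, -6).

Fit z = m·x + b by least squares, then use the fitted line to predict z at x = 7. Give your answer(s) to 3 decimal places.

The normal system MᵀM·[m, b]ᵀ = Mᵀz is [[129, 23]; [23, 5]]·[m, b]ᵀ = [-79, -12]ᵀ.
Determinant 129·5 − 23² = 116.
m = ((-79)·5 − 23·(-12))/116 = -119/116; b = (129·(-12) − 23·(-79))/116 = 269/116.
At x = 7: ẑ = (-119/116)·(7) + (269/116)·(1) = -141/29.

ẑ = -4.862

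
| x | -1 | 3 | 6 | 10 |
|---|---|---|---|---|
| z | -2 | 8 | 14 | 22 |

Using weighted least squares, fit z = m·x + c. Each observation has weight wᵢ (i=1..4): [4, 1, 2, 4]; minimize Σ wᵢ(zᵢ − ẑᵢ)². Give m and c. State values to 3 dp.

m = 2.181, c = 0.432

The normal equations are: 485·m + 51·c = 1080;  51·m + 11·c = 116.
(Σwᵢ·x·x = 485, Σwᵢ·x = 51, Σwᵢ·1 = 11, Σwᵢ·x·z = 1080, Σwᵢ·z = 116.)
Eliminating c: 11·(row 1) − 51·(row 2) gives 2734·m = 11·1080 − 51·116 = 5964, so m = 2982/1367.
Then c = (116 − 51·(2982/1367))/11 = 590/1367.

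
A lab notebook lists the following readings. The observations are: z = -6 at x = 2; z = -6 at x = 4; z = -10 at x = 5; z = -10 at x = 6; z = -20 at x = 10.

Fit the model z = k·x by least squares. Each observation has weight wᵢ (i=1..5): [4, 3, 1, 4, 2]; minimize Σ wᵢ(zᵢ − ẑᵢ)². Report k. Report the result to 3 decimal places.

AᵀWA·[k]ᵀ = AᵀWz reads: 433·k = -810.
(Σwᵢ·x·x = 433, Σwᵢ·x·z = -810.)
Hence k = -810 / 433 ≈ -1.87067.

k = -1.871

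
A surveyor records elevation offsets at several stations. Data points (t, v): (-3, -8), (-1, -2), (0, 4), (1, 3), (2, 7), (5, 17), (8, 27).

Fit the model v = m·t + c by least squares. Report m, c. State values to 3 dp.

m = 3.137, c = 1.479

Compute the Gram sums: Σt·t = 104, Σt = 12, Σ1 = 7.
And Σt·v = 344, Σv = 48.
Normal equations: [[104, 12]; [12, 7]]·[m, c]ᵀ = [344, 48]ᵀ.
Determinant 104·7 − 12² = 584.
m = (344·7 − 12·48)/584 = 229/73; c = (104·48 − 12·344)/584 = 108/73.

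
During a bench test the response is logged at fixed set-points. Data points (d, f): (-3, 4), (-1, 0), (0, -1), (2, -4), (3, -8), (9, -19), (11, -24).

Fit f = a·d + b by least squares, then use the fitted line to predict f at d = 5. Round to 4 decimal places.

With design matrix M, MᵀM = [[225, 21]; [21, 7]] and Mᵀf = [-479, -52]ᵀ.
det = 225·7 − 21² = 1134.
a = ((-479)·7 − 21·(-52))/1134 = -323/162; b = (225·(-52) − 21·(-479))/1134 = -547/378.
At d = 5: f̂ = (-323/162)·(5) + (-547/378)·(1) = -6473/567.

f̂ = -11.4162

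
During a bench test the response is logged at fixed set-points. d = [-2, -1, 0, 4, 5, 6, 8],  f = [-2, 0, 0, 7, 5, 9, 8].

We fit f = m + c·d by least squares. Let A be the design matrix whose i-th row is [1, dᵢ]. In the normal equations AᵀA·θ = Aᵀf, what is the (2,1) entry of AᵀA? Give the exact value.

Row 2 ↔ basis d, column 1 ↔ basis 1, so (AᵀA)_{2,1} = Σᵢ d = (-2)·(1) + (-1)·(1) + (0)·(1) + (4)·(1) + (5)·(1) + (6)·(1) + (8)·(1) = 20.

20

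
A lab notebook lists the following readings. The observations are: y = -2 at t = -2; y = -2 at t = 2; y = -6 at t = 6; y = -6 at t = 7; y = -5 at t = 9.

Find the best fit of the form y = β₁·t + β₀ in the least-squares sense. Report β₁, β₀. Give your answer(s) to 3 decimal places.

β₁ = -0.396, β₀ = -2.456

With design matrix X, XᵀX = [[174, 22]; [22, 5]] and Xᵀy = [-123, -21]ᵀ.
Determinant 174·5 − 22² = 386.
β₁ = ((-123)·5 − 22·(-21))/386 = -153/386; β₀ = (174·(-21) − 22·(-123))/386 = -474/193.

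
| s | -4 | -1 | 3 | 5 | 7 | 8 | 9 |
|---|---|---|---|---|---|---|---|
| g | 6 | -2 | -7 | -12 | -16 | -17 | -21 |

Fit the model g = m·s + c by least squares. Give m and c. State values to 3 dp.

m = -1.944, c = -2.358

Setting ∂/∂m … = 0 gives: 245·m + 27·c = -540;  27·m + 7·c = -69.
Determinant 245·7 − 27² = 986.
m = ((-540)·7 − 27·(-69))/986 = -1917/986; c = (245·(-69) − 27·(-540))/986 = -2325/986.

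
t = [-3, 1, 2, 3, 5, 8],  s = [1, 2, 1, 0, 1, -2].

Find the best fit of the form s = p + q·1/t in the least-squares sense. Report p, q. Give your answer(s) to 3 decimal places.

The normal equations are: 6·p + (73/40)·q = 3;  (73/40)·p + (22001/14400)·q = 127/60.
Determinant 6·(22001/14400) − (73/40)² = 5603/960.
p = (3·(22001/14400) − (73/40)·(127/60))/(5603/960) = 3459/28015; q = (6·(127/60) − (73/40)·3)/(5603/960) = 6936/5603.

p = 0.123, q = 1.238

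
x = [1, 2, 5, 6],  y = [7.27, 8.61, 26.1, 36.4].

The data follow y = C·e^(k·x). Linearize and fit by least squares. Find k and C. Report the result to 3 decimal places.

k = 0.335, C = 4.839

Taking logs, ln y = k·x + ln C, so regress ln y on x.
XᵀX = [[66.0000, 14.0000]; [14.0000, 4]], rhs = [44.1667, 10.9932]ᵀ  (here Σx = 14.0000, Σ(x)² = 66.0000, Σln y = 10.9932, Σx·ln y = 44.1667).
Solving (det = 68.0000): k = 0.33474, ln C = 1.57671, so C = exp(1.57671) = 4.83902.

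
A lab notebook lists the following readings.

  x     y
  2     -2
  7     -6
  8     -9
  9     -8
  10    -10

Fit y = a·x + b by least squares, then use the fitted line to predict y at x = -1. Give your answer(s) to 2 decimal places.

Compute the Gram sums: Σx·x = 298, Σx = 36, Σ1 = 5.
And Σx·y = -290, Σy = -35.
Determinant 298·5 − 36² = 194.
a = ((-290)·5 − 36·(-35))/194 = -95/97; b = (298·(-35) − 36·(-290))/194 = 5/97.
At x = -1: ŷ = (-95/97)·(-1) + (5/97)·(1) = 100/97.

ŷ = 1.03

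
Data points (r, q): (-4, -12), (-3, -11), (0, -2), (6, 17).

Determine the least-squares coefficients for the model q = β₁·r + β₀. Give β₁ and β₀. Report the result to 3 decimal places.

Setting ∂/∂β₁ … = 0 gives: 61·β₁ + (-1)·β₀ = 183;  (-1)·β₁ + 4·β₀ = -8.
Determinant 61·4 − (-1)² = 243.
β₁ = (183·4 − (-1)·(-8))/243 = 724/243; β₀ = (61·(-8) − (-1)·183)/243 = -305/243.

β₁ = 2.979, β₀ = -1.255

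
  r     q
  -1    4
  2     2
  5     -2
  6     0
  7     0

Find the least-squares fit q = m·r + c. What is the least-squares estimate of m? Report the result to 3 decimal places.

m = -0.589

The normal equations are: 115·m + 19·c = -10;  19·m + 5·c = 4.
det = 115·5 − 19² = 214.
m = ((-10)·5 − 19·4)/214 = -63/107; c = (115·4 − 19·(-10))/214 = 325/107.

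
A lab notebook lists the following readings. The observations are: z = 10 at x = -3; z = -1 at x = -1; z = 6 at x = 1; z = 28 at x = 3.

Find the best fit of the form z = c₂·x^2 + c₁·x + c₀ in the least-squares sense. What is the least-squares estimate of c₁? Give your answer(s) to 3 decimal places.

With design matrix M, MᵀM = [[164, 0, 20]; [0, 20, 0]; [20, 0, 4]] and Mᵀz = [347, 61, 43]ᵀ.
Row-reducing yields c₂ = 33/16, c₁ = 61/20, c₀ = 7/16.

c₁ = 3.050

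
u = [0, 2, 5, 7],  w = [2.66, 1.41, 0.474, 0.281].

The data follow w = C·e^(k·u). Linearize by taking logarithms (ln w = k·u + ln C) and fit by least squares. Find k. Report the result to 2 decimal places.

k = -0.33

With ln wᵢ as the transformed response and uᵢ as the regressor:
Σu = 14.0000, Σ(u)² = 78.0000, Σln w = -0.6940, Σu·ln w = -11.9314.
Equations: 78.0000·k + 14.0000·ln C = -11.9314;  14.0000·k + 4·ln C = -0.6940.
Solving (det = 116.0000): k = -0.32766, ln C = 0.97332.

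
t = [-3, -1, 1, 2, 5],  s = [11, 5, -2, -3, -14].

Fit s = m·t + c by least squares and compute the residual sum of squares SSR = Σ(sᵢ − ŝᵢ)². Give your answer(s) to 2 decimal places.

SSR = 2.52

XᵀX·[m, c]ᵀ = Xᵀs reads: 40·m + 4·c = -116;  4·m + 5·c = -3.
(Σt·t = 40, Σt = 4, Σ1 = 5, Σt·s = -116, Σs = -3.)
Δ = 40·5 − 4² = 184.
m = ((-116)·5 − 4·(-3))/184 = -71/23; c = (40·(-3) − 4·(-116))/184 = 43/23.
Residuals: -3/23, 1/23, -18/23, 30/23, -10/23; SSR = 58/23.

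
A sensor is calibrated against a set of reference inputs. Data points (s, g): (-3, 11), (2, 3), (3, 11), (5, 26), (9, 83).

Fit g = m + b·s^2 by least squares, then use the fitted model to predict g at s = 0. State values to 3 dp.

Entries of AᵀA: Σ1 = 5, Σs^2 = 128, Σs^2·s^2 = 7364.
Right-hand side: Σg = 134, Σs^2·g = 7583.
AᵀA·[m, b]ᵀ = Aᵀg becomes [[5, 128]; [128, 7364]]·[m, b]ᵀ = [134, 7583]ᵀ.
Δ = 5·7364 − 128² = 20436.
m = (134·7364 − 128·7583)/20436 = 1346/1703; b = (5·7583 − 128·134)/20436 = 6921/6812.
At s = 0: ĝ = (1346/1703)·(1) + (6921/6812)·(0) = 1346/1703.

ĝ = 0.790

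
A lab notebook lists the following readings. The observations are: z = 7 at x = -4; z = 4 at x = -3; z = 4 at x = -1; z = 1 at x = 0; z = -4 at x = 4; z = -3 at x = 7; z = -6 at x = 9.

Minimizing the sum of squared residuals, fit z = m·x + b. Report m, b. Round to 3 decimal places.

m = -0.925, b = 2.015

From the data, Σx·x = 172, Σx = 12, Σ1 = 7.
Right-hand side: Σx·z = -135, Σz = 3.
MᵀM·[m, b]ᵀ = Mᵀz becomes [[172, 12]; [12, 7]]·[m, b]ᵀ = [-135, 3]ᵀ.
Determinant 172·7 − 12² = 1060.
m = ((-135)·7 − 12·3)/1060 = -981/1060; b = (172·3 − 12·(-135))/1060 = 534/265.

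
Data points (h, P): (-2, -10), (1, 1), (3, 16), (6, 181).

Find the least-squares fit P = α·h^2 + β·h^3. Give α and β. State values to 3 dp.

MᵀM·[α, β]ᵀ = MᵀP reads: 1394·α + 7988·β = 6621;  7988·α + 47450·β = 39609.
Δ = 1394·47450 − 7988² = 2337156.
α = (6621·47450 − 7988·39609)/2337156 = -371707/389526; β = (1394·39609 − 7988·6621)/2337156 = 387733/389526.

α = -0.954, β = 0.995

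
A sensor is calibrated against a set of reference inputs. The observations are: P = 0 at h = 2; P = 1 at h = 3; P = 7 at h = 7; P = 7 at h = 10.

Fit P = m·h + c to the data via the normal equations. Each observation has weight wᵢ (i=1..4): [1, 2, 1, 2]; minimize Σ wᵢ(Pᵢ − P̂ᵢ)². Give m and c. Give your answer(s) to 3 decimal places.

m = 0.910, c = -1.476

With design matrix X, XᵀWX = [[271, 35]; [35, 6]] and XᵀWP = [195, 23]ᵀ.
Eliminating c: 6·(row 1) − 35·(row 2) gives 401·m = 6·195 − 35·23 = 365, so m = 365/401.
Then c = (23 − 35·(365/401))/6 = -592/401.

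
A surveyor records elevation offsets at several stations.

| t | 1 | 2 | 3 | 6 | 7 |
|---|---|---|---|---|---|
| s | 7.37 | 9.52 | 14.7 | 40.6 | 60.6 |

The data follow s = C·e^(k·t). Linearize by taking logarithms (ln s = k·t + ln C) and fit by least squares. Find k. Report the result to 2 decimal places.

k = 0.35

Let Y = ln s. Fitting Y = k·t + ln C by least squares:
AᵀA = [[99.0000, 19.0000]; [19.0000, 5]], rhs = [65.5204, 14.7467]ᵀ  (here Σt = 19.0000, Σ(t)² = 99.0000, Σln s = 14.7467, Σt·ln s = 65.5204).
Slope k = (n·Σt·ln s − Σt·Σln s)/(n·Σ(t)² − (Σt)²) = (5·65.5204 − 19.0000·14.7467)/134.0000 = 0.35384; ln C = (Σln s − k·Σt)/n = 1.60476.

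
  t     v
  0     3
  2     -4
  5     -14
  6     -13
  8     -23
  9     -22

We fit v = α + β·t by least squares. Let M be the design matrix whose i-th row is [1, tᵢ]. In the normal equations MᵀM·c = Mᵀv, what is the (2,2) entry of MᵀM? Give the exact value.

Row 2 ↔ basis t, column 2 ↔ basis t, so (MᵀM)_{2,2} = Σᵢ (t)·(t) = (0)·(0) + (2)·(2) + (5)·(5) + (6)·(6) + (8)·(8) + (9)·(9) = 210.

210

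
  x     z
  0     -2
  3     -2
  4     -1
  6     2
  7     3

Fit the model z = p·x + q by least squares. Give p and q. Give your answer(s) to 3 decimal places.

Entries of AᵀA: Σx·x = 110, Σx = 20, Σ1 = 5.
For Aᵀz: Σx·z = 23, Σz = 0.
AᵀA·[p, q]ᵀ = Aᵀz becomes [[110, 20]; [20, 5]]·[p, q]ᵀ = [23, 0]ᵀ.
Determinant 110·5 − 20² = 150.
p = (23·5 − 20·0)/150 = 23/30; q = (110·0 − 20·23)/150 = -46/15.

p = 0.767, q = -3.067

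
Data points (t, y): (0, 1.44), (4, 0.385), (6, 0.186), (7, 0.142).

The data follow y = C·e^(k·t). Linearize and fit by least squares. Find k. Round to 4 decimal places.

Let Y = ln y. Fitting Y = k·t + ln C by least squares:
Σt = 17.0000, Σ(t)² = 101.0000, Σln y = -4.2238, Σt·ln y = -27.5736.
Normal system: [[101.0000, 17.0000]; [17.0000, 4]]·[k, ln C]ᵀ = [-27.5736, -4.2238]ᵀ.
Slope k = (n·Σt·ln y − Σt·Σln y)/(n·Σ(t)² − (Σt)²) = (4·-27.5736 − 17.0000·-4.2238)/115.0000 = -0.33469; ln C = (Σln y − k·Σt)/n = 0.36649.

k = -0.3347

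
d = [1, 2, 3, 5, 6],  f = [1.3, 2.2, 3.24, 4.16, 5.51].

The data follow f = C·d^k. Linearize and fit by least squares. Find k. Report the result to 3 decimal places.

Linearized form: ln f = k·ln d + ln C. From the 5 transformed points,
XᵀX = [[7.4881, 5.1930]; [5.1930, 5]], rhs = [7.1900, 5.3585]ᵀ  (here Σln d = 5.1930, Σ(ln d)² = 7.4881, Σln f = 5.3585, Σln d·ln f = 7.1900).
Solving (det = 10.4737): k = 0.77565, ln C = 0.26611.

k = 0.776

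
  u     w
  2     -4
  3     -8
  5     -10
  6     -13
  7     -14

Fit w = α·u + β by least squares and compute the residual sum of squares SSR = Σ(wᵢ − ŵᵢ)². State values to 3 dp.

The normal equations are: 123·α + 23·β = -258;  23·α + 5·β = -49.
(Σu·u = 123, Σu = 23, Σ1 = 5, Σu·w = -258, Σw = -49.)
Eliminating β: 5·(row 1) − 23·(row 2) gives 86·α = 5·(-258) − 23·(-49) = -163, so α = -163/86.
Then β = ((-49) − 23·(-163/86))/5 = -93/86.
Residuals: 75/86, -53/43, 24/43, -47/86, 15/43; SSR = 259/86.

SSR = 3.012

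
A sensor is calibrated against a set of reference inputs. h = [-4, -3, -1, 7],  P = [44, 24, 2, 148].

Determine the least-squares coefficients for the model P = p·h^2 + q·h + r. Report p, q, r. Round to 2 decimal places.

Setting ∂/∂p … = 0 gives: 2739·p + 251·q + 75·r = 8174;  251·p + 75·q + (-1)·r = 786;  75·p + (-1)·q + 4·r = 218.
(Σh^2·h^2 = 2739, Σh^2·h = 251, Σh^2 = 75, Σh·h = 75, Σh = -1, Σ1 = 4, Σh^2·P = 8174, Σh·P = 786, ΣP = 218.)
Row-reducing yields p = 6057/2066, q = 17843/26858, r = -4086/13429.

p = 2.93, q = 0.66, r = -0.30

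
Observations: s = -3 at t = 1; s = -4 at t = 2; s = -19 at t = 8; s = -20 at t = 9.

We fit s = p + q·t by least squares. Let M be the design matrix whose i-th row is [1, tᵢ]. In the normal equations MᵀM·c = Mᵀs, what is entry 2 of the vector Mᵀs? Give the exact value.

-343

Entry 2 ↔ basis t, so (Mᵀs)_{2} = Σᵢ (t)·sᵢ = (1)·(-3) + (2)·(-4) + (8)·(-19) + (9)·(-20) = -343.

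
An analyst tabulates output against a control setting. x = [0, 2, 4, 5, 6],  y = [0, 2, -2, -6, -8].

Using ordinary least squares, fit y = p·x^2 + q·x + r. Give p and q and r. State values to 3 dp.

p = -0.482, q = 1.375, r = 0.330

Forming MᵀM = [[2193, 413, 81]; [413, 81, 17]; [81, 17, 5]] and Mᵀy = [-462, -82, -14]ᵀ gives MᵀM·[p, q, r]ᵀ = Mᵀy.
Row-reducing yields p = -226/469, q = 645/469, r = 155/469.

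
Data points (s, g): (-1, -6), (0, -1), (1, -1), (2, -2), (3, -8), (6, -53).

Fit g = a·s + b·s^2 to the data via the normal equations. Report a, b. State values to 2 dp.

a = 3.08, b = -1.98

Sums needed: Σs·s = 51, Σs·s^2 = 251, Σs^2·s^2 = 1395.
And Σs·g = -341, Σs^2·g = -1995.
AᵀA·[a, b]ᵀ = Aᵀg becomes [[51, 251]; [251, 1395]]·[a, b]ᵀ = [-341, -1995]ᵀ.
Determinant 51·1395 − 251² = 8144.
a = ((-341)·1395 − 251·(-1995))/8144 = 12525/4072; b = (51·(-1995) − 251·(-341))/8144 = -8077/4072.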